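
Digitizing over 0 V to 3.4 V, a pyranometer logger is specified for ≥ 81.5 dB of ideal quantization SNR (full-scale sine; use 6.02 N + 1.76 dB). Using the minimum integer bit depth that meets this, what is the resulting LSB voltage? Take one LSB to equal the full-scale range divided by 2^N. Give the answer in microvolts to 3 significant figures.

208 µV

Range is 3.4 V.
Solving 6.02 N ≥ 81.5 − 1.76: N ≥ 13.246. Round up → N = 14.
LSB = 3.4 V ÷ 2^14 = 3.4/16384 V = 208 µV.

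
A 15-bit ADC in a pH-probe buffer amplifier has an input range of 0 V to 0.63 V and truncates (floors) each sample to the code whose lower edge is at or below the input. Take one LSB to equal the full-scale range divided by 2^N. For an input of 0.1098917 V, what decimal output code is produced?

Span = 0.63 V. LSB = 0.63 V / 2^15 ≈ 19.23 µV.
V_in − V_min = 0.1098917 − (0) = 0.1098917 V.
Divide by LSB: 0.1098917 × 32768/0.63 = 5715.7639.
Truncating gives code 5715.

5715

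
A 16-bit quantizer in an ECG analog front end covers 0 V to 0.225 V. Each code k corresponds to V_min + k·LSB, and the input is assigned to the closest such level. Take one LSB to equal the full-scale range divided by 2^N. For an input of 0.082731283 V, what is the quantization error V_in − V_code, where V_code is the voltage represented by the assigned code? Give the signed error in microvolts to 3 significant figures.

+0.799 µV

Span = 0.225 V. LSB = 0.225 V / 2^16 ≈ 3.433 µV.
(V_in − V_min)/LSB = (0.082731283 − (0)) × 65536/0.225 = 24097.2327 → nearest code k = 24097.
V_code = 0 + (24097/65536) × 0.225 = 0.082730484009 V.
e = 0.082731283 − (0.082730484009) = +0.799 µV.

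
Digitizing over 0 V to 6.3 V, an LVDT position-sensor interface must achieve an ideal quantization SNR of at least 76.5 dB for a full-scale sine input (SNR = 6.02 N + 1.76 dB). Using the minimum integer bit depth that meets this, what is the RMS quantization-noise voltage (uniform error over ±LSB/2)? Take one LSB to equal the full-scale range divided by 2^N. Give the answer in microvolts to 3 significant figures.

222 µV

V_FS = 6.3 V.
N ≥ (76.5 − 1.76)/6.02 = 12.415 → N_min = 13.
LSB = 6.3 V ÷ 2^13 = 6.3/8192 V = 0.76904 mV.
V_rms = LSB/√12 = 222 µV.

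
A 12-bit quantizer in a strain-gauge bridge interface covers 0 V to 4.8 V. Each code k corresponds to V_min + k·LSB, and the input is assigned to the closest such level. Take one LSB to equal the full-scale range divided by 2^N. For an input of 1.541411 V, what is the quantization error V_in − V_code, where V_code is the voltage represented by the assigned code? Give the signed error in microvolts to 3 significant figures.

+395 µV

V_FS = 4.8 V. LSB = 4.8 V / 2^12 ≈ 1.172 mV.
(1.541411 − (0)) / LSB = 1.541411 × 4096/4.8 = 1315.3374. Nearest integer: k = 1315.
V_code = 0 + (1315/4096) × 4.8 = 1.541015625 V.
Error = V_in − V_code = 1.541411 − (1.541015625) = +395 µV.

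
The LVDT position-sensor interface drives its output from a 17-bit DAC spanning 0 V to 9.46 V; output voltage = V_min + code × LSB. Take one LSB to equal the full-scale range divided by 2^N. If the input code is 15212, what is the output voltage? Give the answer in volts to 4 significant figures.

V_FS = 9.46 V. LSB = 9.46 V / 2^17.
V_out = 0 + 15212 × (9.46/131072) V
      = 0 V + 1.09791 V = 1.09791 V.

1.098 V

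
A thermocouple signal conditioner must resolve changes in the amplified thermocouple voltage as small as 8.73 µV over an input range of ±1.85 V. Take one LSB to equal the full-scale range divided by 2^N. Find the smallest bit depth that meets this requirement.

19 bits

The full-scale span is 1.85 − (-1.85) = 3.7 V.
Need 2^N ≥ 3.7 V / 8.73 µV = 423800 → N_min = 19.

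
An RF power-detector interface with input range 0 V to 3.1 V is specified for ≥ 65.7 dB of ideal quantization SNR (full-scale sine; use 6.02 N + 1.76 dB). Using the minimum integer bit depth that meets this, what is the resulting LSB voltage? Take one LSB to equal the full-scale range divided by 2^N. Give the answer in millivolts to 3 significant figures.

Span = 3.1 V.
Required N = ⌈(65.7 − 1.76)/6.02⌉ = ⌈10.621⌉ = 11.
LSB = 3.1 V / 2^11 = 1.51 mV.

1.51 mV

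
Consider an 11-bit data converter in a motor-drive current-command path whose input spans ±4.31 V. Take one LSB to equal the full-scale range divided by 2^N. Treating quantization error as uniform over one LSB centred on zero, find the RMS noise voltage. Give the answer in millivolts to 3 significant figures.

1.22 mV

Full-scale range = 4.31 V − (-4.31 V) = 8.62 V.
One LSB is 8.62 V / 2048 = 4.2090 mV.
RMS of a uniform error over width LSB is LSB/√12 = 1.22 mV.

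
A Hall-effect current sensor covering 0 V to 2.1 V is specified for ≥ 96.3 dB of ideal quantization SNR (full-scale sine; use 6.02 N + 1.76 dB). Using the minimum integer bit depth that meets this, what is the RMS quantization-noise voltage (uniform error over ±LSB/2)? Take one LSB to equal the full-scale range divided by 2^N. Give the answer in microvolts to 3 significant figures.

9.25 µV

Span = 2.1 V.
Required N = ⌈(96.3 − 1.76)/6.02⌉ = ⌈15.704⌉ = 16.
One LSB is 2.1 V / 65536 = 32.043 µV.
RMS noise = LSB/√12 = 9.25 µV.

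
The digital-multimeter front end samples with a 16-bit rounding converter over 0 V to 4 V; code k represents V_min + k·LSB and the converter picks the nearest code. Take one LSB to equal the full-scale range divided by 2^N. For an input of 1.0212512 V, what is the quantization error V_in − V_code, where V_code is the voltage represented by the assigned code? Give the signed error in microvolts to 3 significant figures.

+11.0 µV

Range is 4 V. LSB = 4 V / 2^16 ≈ 61.04 µV.
(1.0212512 − (0)) / LSB = 1.0212512 × 65536/4 = 16732.1797. Nearest integer: k = 16732.
Reconstructed level: 0 + 16732 × 4/65536 V = 1.0212402344 V.
e = 1.0212512 − (1.0212402344) = +11.0 µV.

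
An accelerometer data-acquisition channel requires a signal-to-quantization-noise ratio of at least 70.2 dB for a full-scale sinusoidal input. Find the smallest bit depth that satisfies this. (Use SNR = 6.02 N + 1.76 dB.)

12 bits

Required N = ⌈(70.2 − 1.76)/6.02⌉ = ⌈11.369⌉ = 12.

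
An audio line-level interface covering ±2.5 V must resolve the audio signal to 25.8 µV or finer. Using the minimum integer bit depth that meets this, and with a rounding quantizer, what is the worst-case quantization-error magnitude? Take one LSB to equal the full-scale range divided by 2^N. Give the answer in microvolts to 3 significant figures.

9.54 µV

Range = 2.5 − (-2.5) = 5 V.
Levels needed ≥ 5/25.8 µV = 193800. 2^18 = 262144 suffices, so N_min = 18.
LSB = 5 V ÷ 2^18 = 5/262144 V = 19.073 µV.
|e|_max = LSB/2 = 9.54 µV.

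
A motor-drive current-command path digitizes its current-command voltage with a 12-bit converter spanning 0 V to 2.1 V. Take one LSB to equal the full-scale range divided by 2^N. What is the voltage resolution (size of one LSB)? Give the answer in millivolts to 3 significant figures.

0.513 mV

Full-scale range = 2.1 V.
2^12 = 4096 levels.
LSB = 2.1 V ÷ 2^12 = 2.1/4096 V = 0.513 mV.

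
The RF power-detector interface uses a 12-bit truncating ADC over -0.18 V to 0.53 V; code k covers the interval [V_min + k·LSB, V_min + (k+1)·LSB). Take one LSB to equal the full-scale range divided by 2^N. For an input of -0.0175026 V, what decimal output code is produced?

937

Span: 0.53 V − (-0.18 V) = 0.71 V. LSB = 0.71 V / 2^12 ≈ 173.3 µV.
(V_in − V_min) × 2^12/range = (-0.0175026 − (-0.18)) × 4096/0.71 = 937.450.
Floor → code = 937.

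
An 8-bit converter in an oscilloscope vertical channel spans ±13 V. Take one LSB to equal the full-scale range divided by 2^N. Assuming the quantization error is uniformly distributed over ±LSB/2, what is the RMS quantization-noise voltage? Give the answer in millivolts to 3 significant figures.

Span: 13 V − (-13 V) = 26 V.
LSB = 26 V / 2^8 = 101.56 mV.
For a uniform distribution on [−LSB/2, +LSB/2], V_rms = LSB/√12 = 101.56 mV/3.4641 = 29.3 mV.

29.3 mV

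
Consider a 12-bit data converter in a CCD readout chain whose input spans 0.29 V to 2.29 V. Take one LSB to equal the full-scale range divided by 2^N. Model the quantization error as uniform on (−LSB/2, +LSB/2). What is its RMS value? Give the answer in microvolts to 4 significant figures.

Full-scale range = 2.29 V − (0.29 V) = 2 V.
One LSB is 2 V / 4096 = 488.281 µV.
For a uniform distribution on [−LSB/2, +LSB/2], V_rms = LSB/√12 = 488.281 µV/3.4641 = 141.0 µV.

141.0 µV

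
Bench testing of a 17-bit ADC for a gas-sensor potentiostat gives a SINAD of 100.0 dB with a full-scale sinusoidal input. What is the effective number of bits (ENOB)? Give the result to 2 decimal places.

16.32 bits

(100.0 − 1.76) / 6.02 = 98.24/6.02 = 16.3189 effective bits.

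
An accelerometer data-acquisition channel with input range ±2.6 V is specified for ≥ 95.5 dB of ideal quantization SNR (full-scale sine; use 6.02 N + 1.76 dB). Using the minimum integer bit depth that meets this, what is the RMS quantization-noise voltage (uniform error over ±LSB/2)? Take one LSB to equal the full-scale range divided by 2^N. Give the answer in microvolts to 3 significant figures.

22.9 µV

The full-scale span is 2.6 − (-2.6) = 5.2 V.
Solving 6.02 N ≥ 95.5 − 1.76: N ≥ 15.571. Round up → N = 16.
One LSB is 5.2 V / 65536 = 79.346 µV.
V_rms = LSB/√12 = 22.9 µV.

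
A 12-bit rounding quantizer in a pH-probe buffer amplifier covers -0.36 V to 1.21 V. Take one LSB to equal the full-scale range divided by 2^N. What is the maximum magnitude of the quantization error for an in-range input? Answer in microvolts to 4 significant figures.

191.7 µV

Range = 1.21 − (-0.36) = 1.57 V.
Step size = 1.57/4096 V = 383.301 µV.
Worst-case error for round-to-nearest is half an LSB: 191.7 µV.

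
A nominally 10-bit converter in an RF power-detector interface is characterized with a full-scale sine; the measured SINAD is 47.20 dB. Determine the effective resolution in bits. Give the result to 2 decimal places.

7.55 bits

Inverting SNR = 6.02 N + 1.76: N_eff = (47.20 − 1.76)/6.02 = 7.5482.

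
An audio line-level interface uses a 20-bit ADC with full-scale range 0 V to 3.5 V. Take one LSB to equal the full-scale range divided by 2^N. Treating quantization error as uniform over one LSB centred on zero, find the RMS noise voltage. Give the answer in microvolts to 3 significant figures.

0.964 µV

Range is 3.5 V.
LSB = 3.5 V ÷ 2^20 = 3.5/1048576 V = 3.3379 µV.
RMS of a uniform error over width LSB is LSB/√12 = 0.964 µV.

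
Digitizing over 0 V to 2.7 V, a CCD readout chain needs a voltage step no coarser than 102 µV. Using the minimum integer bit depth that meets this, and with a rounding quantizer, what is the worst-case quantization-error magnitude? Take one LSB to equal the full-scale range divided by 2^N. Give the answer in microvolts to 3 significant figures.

Full-scale range = 2.7 V.
Required number of levels: 2.7/102 µV = 26471; smallest N with 2^N ≥ that is 15.
Step size = 2.7/32768 V = 82.397 µV.
|e|_max = LSB/2 = 41.2 µV.

41.2 µV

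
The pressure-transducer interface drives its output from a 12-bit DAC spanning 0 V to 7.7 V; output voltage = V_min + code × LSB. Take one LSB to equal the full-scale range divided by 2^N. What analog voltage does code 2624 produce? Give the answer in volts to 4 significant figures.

Range is 7.7 V. LSB = 7.7 V / 2^12.
V_out = 0 + 2624 × (7.7/4096) V
      = 0 + 4.93281 = 4.93281 V.

4.933 V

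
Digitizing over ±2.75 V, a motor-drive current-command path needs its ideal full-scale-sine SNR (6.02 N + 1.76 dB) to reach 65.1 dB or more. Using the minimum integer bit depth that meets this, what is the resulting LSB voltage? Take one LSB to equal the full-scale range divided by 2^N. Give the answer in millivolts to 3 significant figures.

2.69 mV

Range = 2.75 − (-2.75) = 5.5 V.
Required N = ⌈(65.1 − 1.76)/6.02⌉ = ⌈10.522⌉ = 11.
Step size = 5.5/2048 V = 2.69 mV.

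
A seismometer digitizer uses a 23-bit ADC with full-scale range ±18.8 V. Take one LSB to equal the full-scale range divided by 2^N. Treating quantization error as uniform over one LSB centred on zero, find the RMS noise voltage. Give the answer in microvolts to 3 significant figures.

The full-scale span is 18.8 − (-18.8) = 37.6 V.
LSB = 37.6 V ÷ 2^23 = 37.6/8388608 V = 4.4823 µV.
σ_q = LSB/√12 = 4.4823 µV/3.4641 = 1.29 µV.

1.29 µV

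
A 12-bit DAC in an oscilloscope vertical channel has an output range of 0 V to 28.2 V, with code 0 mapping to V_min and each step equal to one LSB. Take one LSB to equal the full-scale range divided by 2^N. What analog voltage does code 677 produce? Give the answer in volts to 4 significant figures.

4.661 V

Span = 28.2 V. LSB = 28.2 V / 2^12.
V_out = V_min + code × LSB = 0 V + 677 × 28.2 V / 4096
      = 0 V + 4.66099 V = 4.66099 V.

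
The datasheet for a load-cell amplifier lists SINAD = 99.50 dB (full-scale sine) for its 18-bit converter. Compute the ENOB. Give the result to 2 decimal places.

16.24 bits

Inverting SNR = 6.02 N + 1.76: N_eff = (99.50 − 1.76)/6.02 = 16.2359.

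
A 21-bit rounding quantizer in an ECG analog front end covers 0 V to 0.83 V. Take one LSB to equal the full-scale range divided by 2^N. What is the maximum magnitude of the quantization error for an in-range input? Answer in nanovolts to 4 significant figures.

197.9 nV

V_FS = 0.83 V.
Step size = 0.83/2097152 V = 395.775 nV.
|e|_max = LSB/2 = 197.9 nV.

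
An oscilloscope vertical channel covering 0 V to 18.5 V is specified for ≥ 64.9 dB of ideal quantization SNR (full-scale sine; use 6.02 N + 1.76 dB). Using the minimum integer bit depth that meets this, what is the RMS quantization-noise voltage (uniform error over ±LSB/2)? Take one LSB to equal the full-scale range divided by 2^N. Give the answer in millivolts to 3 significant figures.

2.61 mV

Full-scale range = 18.5 V.
N ≥ (64.9 − 1.76)/6.02 = 10.488 → N_min = 11.
LSB = 18.5 V / 2^11 = 9.0332 mV.
RMS noise = LSB/√12 = 2.61 mV.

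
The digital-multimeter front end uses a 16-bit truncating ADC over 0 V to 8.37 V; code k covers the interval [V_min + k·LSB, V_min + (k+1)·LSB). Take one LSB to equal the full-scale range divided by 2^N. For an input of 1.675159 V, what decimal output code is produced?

13116

Full-scale range = 8.37 V. LSB = 8.37 V / 2^16 ≈ 127.7 µV.
(V_in − V_min) × 2^16/range = (1.675159 − (0)) × 65536/8.37 = 13116.275.
Floor → code = 13116.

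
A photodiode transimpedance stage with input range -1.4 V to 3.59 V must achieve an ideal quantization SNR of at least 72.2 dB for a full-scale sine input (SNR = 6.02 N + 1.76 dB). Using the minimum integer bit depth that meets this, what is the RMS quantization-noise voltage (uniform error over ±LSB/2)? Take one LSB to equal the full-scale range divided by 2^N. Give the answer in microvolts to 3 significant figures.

The full-scale span is 3.59 − (-1.4) = 4.99 V.
Required N = ⌈(72.2 − 1.76)/6.02⌉ = ⌈11.701⌉ = 12.
One LSB is 4.99 V / 4096 = 1.2183 mV.
V_rms = LSB/√12 = 352 µV.

352 µV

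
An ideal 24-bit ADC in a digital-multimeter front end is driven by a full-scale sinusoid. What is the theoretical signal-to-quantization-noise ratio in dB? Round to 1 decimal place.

For an ideal N-bit converter with full-scale sine input, SNR = 6.02 N + 1.76 dB. SNR = 6.02 × 24 + 1.76 = 144.48 + 1.76 = 146.24 dB.

146.2 dB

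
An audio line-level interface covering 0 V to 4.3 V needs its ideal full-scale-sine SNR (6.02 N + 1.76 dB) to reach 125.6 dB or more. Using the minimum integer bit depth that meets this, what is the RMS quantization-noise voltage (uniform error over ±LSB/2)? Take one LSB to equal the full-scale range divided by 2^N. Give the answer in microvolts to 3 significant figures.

Range is 4.3 V.
N ≥ (125.6 − 1.76)/6.02 = 20.571 → N_min = 21.
Step size = 4.3/2097152 V = 2.0504 µV.
V_rms = LSB/√12 = 0.592 µV.

0.592 µV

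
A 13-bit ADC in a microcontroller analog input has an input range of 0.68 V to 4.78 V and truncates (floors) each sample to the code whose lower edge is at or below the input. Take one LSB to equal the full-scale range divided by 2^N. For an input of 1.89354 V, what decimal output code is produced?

2424

Range = 4.78 − (0.68) = 4.1 V. LSB = 4.1 V / 2^13 ≈ 0.5005 mV.
code = ⌊(V_in − V_min)/LSB⌋ = ⌊(V_in − V_min) × 2^13 / range⌋
     = ⌊(1.89354 − (0.68)) × 8192 / 4.1⌋ = ⌊1.21354 × 8192/4.1⌋
     = ⌊2424.712⌋ = 2424.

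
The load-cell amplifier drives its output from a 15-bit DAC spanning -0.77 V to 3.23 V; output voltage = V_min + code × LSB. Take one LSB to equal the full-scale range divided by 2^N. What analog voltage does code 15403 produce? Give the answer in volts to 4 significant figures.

The full-scale span is 3.23 − (-0.77) = 4 V. LSB = 4 V / 2^15.
V_out = V_min + code × LSB = -0.77 V + 15403 × 4 V / 32768
      = -0.77 V + 1.88025 V = 1.11025 V.

1.110 V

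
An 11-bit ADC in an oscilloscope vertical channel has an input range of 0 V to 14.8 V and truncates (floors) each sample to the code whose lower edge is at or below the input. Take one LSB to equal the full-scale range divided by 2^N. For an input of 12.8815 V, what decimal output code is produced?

1782

Span = 14.8 V. LSB = 14.8 V / 2^11 ≈ 7.227 mV.
(V_in − V_min) × 2^11/range = (12.8815 − (0)) × 2048/14.8 = 1782.521.
Floor → code = 1782.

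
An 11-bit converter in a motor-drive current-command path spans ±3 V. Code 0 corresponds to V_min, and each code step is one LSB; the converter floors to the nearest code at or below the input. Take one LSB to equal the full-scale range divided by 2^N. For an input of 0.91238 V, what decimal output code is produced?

1335

Span: 3 V − (-3 V) = 6 V. LSB = 6 V / 2^11 ≈ 2.930 mV.
code = ⌊(V_in − V_min)/LSB⌋ = ⌊(V_in − V_min) × 2^11 / range⌋
     = ⌊(0.91238 − (-3)) × 2048 / 6⌋ = ⌊3.91238 × 2048/6⌋
     = ⌊1335.426⌋ = 1335.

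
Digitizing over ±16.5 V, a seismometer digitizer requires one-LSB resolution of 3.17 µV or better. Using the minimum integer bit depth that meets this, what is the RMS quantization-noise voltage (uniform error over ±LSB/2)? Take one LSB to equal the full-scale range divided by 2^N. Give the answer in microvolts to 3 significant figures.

Full-scale range = 16.5 V − (-16.5 V) = 33 V.
Required number of levels: 33/3.17 µV = 1.0410e7; smallest N with 2^N ≥ that is 24.
Step size = 33/16777216 V = 1.9670 µV.
RMS noise = LSB/√12 = 0.568 µV.

0.568 µV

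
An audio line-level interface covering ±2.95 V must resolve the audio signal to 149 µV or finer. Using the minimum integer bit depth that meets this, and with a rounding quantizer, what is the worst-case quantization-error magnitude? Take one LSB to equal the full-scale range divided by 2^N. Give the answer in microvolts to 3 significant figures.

Full-scale range = 2.95 V − (-2.95 V) = 5.9 V.
5.9 V / 149 µV = 39600. Since 2^15 = 32768 and 2^16 = 65536, N = 16.
LSB = 5.9 V ÷ 2^16 = 5.9/65536 V = 90.027 µV.
Max error for round-to-nearest is LSB/2 = 45.0 µV.

45.0 µV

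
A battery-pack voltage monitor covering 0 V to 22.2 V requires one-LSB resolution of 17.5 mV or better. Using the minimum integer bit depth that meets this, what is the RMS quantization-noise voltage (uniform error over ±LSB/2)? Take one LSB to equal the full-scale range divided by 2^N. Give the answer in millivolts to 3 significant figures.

V_FS = 22.2 V.
Levels needed ≥ 22.2/17.5 mV = 1269. 2^11 = 2048 suffices, so N_min = 11.
LSB = 22.2 V / 2^11 = 10.840 mV.
σ_q = LSB/√12 = 10.840 mV/3.4641 = 3.13 mV.

3.13 mV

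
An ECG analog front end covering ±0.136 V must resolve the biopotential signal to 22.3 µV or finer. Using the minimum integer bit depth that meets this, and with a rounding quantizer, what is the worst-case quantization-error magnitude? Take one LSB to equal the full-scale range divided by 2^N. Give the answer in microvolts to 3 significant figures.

8.30 µV

Span: 0.136 V − (-0.136 V) = 0.272 V.
0.272 V / 22.3 µV = 12200. Since 2^13 = 8192 and 2^14 = 16384, N = 14.
One LSB is 0.272 V / 16384 = 16.602 µV.
Max error for round-to-nearest is LSB/2 = 8.30 µV.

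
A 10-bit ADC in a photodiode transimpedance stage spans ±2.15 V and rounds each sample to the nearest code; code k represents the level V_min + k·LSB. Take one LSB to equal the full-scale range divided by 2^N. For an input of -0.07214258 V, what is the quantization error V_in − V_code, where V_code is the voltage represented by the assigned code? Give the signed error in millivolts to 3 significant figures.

−0.756 mV

Span: 2.15 V − (-2.15 V) = 4.3 V. LSB = 4.3 V / 2^10 ≈ 4.199 mV.
Position in LSBs: (-0.07214258 − (-2.15)) × 1024/4.3 = 494.8200; rounding gives k = 495.
V_code = V_min + k × range/2^10 = -2.15 + 495 × 4.3/1024 = -0.07138671875 V.
V_in − V_code = -0.07214258 − (-0.07138671875) = −0.756 mV.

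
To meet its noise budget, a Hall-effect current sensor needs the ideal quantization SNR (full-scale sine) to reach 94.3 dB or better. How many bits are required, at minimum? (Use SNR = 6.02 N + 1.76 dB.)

16 bits

N ≥ (94.3 − 1.76)/6.02 = 15.372 → N_min = 16.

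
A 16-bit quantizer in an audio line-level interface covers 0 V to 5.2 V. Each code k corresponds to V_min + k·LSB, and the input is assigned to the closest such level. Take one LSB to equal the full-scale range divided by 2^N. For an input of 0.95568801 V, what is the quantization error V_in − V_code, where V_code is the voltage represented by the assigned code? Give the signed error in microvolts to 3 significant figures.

Span = 5.2 V. LSB = 5.2 V / 2^16 ≈ 79.35 µV.
(V_in − V_min)/LSB = (0.95568801 − (0)) × 65536/5.2 = 12044.6095 → nearest code k = 12045.
V_code = 0 + (12045/65536) × 5.2 = 0.95571899414 V.
e = 0.95568801 − (0.95571899414) = −31.0 µV.

−31.0 µV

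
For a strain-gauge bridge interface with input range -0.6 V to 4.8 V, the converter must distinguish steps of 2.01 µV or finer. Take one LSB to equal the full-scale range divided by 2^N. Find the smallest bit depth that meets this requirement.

Range = 4.8 − (-0.6) = 5.4 V.
5.4 V / 2.01 µV = 2.687e6. Since 2^21 = 2097152 and 2^22 = 4194304, N = 22.

22 bits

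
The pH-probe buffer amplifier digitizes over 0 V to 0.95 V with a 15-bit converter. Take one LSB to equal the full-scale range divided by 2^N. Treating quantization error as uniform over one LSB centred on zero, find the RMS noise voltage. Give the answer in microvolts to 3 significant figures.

8.37 µV

Span = 0.95 V.
One LSB is 0.95 V / 32768 = 28.992 µV.
RMS of a uniform error over width LSB is LSB/√12 = 8.37 µV.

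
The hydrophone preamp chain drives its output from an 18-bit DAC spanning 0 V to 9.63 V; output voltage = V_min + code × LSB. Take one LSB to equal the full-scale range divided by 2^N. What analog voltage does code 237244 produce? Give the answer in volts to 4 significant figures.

8.715 V

Full-scale range = 9.63 V. LSB = 9.63 V / 2^18.
V_out = V_min + code × LSB = 0 V + 237244 × 9.63 V / 262144
      = 0 V + 8.71529 V = 8.71529 V.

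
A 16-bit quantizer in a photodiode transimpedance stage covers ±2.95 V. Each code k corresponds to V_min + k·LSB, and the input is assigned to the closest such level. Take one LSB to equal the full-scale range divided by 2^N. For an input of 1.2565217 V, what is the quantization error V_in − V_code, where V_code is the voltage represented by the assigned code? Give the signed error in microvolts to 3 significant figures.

+16.9 µV

Full-scale range = 2.95 V − (-2.95 V) = 5.9 V. LSB = 5.9 V / 2^16 ≈ 90.03 µV.
(V_in − V_min)/LSB = (1.2565217 − (-2.95)) × 65536/5.9 = 46725.1875 → nearest code k = 46725.
Reconstructed level: -2.95 + 46725 × 5.9/65536 V = 1.2565048218 V.
V_in − V_code = 1.2565217 − (1.2565048218) = +16.9 µV.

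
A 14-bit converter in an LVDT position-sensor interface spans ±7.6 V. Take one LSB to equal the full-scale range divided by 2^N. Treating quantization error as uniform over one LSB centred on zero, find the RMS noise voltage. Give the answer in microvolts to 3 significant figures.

Full-scale range = 7.6 V − (-7.6 V) = 15.2 V.
One LSB is 15.2 V / 16384 = 0.92773 mV.
For a uniform distribution on [−LSB/2, +LSB/2], V_rms = LSB/√12 = 0.92773 mV/3.4641 = 268 µV.

268 µV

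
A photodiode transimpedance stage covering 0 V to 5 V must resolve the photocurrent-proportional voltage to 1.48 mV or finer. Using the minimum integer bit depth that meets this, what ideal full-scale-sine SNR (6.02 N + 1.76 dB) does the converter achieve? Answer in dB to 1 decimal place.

Full-scale range = 5 V.
Required number of levels: 5/1.48 mV = 3378.4; smallest N with 2^N ≥ that is 12.
Ideal SNR at N = 12: 6.02·12 + 1.76 = 74.0 dB.

74.0 dB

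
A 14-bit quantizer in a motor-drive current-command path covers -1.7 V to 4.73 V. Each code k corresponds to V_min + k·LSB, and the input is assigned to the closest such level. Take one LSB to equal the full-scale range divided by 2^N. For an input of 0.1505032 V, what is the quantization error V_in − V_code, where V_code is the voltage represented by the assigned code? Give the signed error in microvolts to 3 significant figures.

+72.9 µV

Range = 4.73 − (-1.7) = 6.43 V. LSB = 6.43 V / 2^14 ≈ 392.5 µV.
(0.1505032 − (-1.7)) / LSB = 1.8505032 × 16384/6.43 = 4715.1858. Nearest integer: k = 4715.
V_code = V_min + k × range/2^14 = -1.7 + 4715 × 6.43/16384 = 0.15043029785 V.
e = 0.1505032 − (0.15043029785) = +72.9 µV.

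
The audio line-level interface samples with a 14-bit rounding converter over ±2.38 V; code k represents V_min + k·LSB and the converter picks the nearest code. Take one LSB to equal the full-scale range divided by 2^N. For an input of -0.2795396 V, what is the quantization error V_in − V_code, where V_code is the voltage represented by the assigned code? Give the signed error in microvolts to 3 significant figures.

−52.3 µV

Range = 2.38 − (-2.38) = 4.76 V. LSB = 4.76 V / 2^14 ≈ 290.5 µV.
(V_in − V_min)/LSB = (-0.2795396 − (-2.38)) × 16384/4.76 = 7229.8200 → nearest code k = 7230.
Reconstructed level: -2.38 + 7230 × 4.76/16384 V = -0.27948730469 V.
V_in − V_code = -0.2795396 − (-0.27948730469) = −52.3 µV.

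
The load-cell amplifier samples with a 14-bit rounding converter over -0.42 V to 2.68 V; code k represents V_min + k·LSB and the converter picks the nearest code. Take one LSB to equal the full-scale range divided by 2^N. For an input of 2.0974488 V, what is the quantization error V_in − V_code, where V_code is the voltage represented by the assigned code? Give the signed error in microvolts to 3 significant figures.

Range = 2.68 − (-0.42) = 3.1 V. LSB = 3.1 V / 2^14 ≈ 189.2 µV.
Position in LSBs: (2.0974488 − (-0.42)) × 16384/3.1 = 13305.1229; rounding gives k = 13305.
V_code = -0.42 + (13305/16384) × 3.1 = 2.0974255371 V.
Error = V_in − V_code = 2.0974488 − (2.0974255371) = +23.3 µV.

+23.3 µV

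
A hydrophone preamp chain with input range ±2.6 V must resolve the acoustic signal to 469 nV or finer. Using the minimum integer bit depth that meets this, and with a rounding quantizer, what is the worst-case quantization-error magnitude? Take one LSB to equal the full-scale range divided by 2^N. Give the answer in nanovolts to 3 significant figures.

Span: 2.6 V − (-2.6 V) = 5.2 V.
Need 2^N ≥ 5.2 V / 469 nV = 1.109e7 → N_min = 24.
LSB = 5.2 V / 2^24 = 309.94 nV.
Max error for round-to-nearest is LSB/2 = 155 nV.

155 nV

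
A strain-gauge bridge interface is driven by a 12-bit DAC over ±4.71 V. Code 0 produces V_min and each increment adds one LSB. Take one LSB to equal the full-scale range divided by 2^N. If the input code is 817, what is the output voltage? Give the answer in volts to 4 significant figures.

-2.831 V

Span: 4.71 V − (-4.71 V) = 9.42 V. LSB = 9.42 V / 2^12.
Output = V_min + (817/4096) × range = -4.71 + 0.199463 × 9.42 V
      = -4.71 + 1.87894 = -2.83106 V.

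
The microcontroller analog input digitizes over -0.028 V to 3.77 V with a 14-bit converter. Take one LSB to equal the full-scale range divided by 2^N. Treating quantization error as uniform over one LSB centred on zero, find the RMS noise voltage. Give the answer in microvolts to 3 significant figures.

66.9 µV

The full-scale span is 3.77 − (-0.028) = 3.798 V.
LSB = 3.798 V / 2^14 = 231.81 µV.
For a uniform distribution on [−LSB/2, +LSB/2], V_rms = LSB/√12 = 231.81 µV/3.4641 = 66.9 µV.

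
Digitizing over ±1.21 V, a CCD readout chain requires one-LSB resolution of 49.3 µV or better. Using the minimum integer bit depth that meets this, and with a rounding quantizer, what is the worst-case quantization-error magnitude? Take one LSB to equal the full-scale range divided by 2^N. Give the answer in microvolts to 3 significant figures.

Span: 1.21 V − (-1.21 V) = 2.42 V.
Required number of levels: 2.42/49.3 µV = 49087; smallest N with 2^N ≥ that is 16.
LSB = 2.42 V ÷ 2^16 = 2.42/65536 V = 36.926 µV.
Half an LSB is 18.5 µV.

18.5 µV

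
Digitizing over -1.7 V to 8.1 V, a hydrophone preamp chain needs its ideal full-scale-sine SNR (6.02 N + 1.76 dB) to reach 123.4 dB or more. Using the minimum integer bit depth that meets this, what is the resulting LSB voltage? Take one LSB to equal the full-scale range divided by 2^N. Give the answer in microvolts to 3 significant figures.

4.67 µV

The full-scale span is 8.1 − (-1.7) = 9.8 V.
6.02 N + 1.76 ≥ 123.4 gives N ≥ 20.206, so the minimum integer is 21.
Step size = 9.8/2097152 V = 4.67 µV.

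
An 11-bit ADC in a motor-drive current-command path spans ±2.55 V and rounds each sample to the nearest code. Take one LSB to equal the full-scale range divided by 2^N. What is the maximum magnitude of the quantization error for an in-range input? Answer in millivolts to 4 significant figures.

1.245 mV

Full-scale range = 2.55 V − (-2.55 V) = 5.1 V.
One LSB is 5.1 V / 2048 = 2.49023 mV.
Worst-case error for round-to-nearest is half an LSB: 1.245 mV.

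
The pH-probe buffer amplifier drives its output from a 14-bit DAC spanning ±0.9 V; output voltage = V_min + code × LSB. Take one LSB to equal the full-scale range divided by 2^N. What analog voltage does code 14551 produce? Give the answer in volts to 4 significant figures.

0.6986 V

The full-scale span is 0.9 − (-0.9) = 1.8 V. LSB = 1.8 V / 2^14.
V_out = V_min + code × LSB = -0.9 V + 14551 × 1.8 V / 16384
      = -0.9 V + 1.59862 V = 0.698621 V.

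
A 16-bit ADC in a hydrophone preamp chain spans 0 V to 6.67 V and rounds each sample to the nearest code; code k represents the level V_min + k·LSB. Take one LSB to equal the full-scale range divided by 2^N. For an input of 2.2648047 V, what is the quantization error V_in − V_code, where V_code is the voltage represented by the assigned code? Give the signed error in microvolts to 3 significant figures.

−19.4 µV

Full-scale range = 6.67 V. LSB = 6.67 V / 2^16 ≈ 101.8 µV.
Position in LSBs: (2.2648047 − (0)) × 65536/6.67 = 22252.8097; rounding gives k = 22253.
Reconstructed level: 0 + 22253 × 6.67/65536 V = 2.2648240662 V.
Error = V_in − V_code = 2.2648047 − (2.2648240662) = −19.4 µV.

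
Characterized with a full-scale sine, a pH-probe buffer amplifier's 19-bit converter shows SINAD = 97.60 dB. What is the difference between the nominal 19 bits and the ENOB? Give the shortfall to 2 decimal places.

Effective bits = (97.60 − 1.76)/6.02 = 15.9203.
Shortfall = 19 − 15.9203 = 3.0797 bits.

3.08 bits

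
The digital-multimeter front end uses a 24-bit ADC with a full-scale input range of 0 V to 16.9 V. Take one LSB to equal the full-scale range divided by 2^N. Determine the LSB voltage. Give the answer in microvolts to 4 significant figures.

1.007 µV

V_FS = 16.9 V.
Number of codes = 2^24 = 16777216.
One LSB is 16.9 V / 16777216 = 1.007 µV.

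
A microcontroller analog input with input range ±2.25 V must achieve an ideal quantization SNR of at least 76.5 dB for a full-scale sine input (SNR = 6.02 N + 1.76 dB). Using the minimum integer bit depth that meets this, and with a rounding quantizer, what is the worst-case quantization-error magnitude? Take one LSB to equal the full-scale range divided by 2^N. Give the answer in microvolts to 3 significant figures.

275 µV

The full-scale span is 2.25 − (-2.25) = 4.5 V.
Solving 6.02 N ≥ 76.5 − 1.76: N ≥ 12.415. Round up → N = 13.
One LSB is 4.5 V / 8192 = 0.54932 mV.
Max error for round-to-nearest is LSB/2 = 275 µV.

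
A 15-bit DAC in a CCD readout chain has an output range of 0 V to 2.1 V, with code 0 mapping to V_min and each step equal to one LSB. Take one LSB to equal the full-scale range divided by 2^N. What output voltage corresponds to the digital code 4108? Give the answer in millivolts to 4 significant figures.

263.3 mV

V_FS = 2.1 V. LSB = 2.1 V / 2^15.
Output = V_min + (4108/32768) × range = 0 + 0.125366 × 2.1 V
      = 0 + 0.263269 = 0.263269 V.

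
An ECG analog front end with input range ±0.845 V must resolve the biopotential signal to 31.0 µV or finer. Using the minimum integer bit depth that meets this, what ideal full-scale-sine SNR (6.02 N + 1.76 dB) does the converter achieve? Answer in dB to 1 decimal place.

The full-scale span is 0.845 − (-0.845) = 1.69 V.
Need 2^N ≥ 1.69 V / 31.0 µV = 54520 → N_min = 16.
6.02(16) + 1.76 = 98.08 dB.

98.1 dB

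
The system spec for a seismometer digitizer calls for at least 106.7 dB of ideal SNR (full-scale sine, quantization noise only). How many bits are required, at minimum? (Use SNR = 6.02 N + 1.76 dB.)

6.02 N + 1.76 ≥ 106.7 gives N ≥ 17.432, so the minimum integer is 18.

18 bits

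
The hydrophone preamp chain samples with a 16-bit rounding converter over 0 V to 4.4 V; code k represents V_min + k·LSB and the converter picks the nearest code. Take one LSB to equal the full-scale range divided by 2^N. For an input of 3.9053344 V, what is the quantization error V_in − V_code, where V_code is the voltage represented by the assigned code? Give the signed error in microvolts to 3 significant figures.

V_FS = 4.4 V. LSB = 4.4 V / 2^16 ≈ 67.14 µV.
(3.9053344 − (0)) / LSB = 3.9053344 × 65536/4.4 = 58168.1807. Nearest integer: k = 58168.
V_code = V_min + k × range/2^16 = 0 + 58168 × 4.4/65536 = 3.9053222656 V.
Error = V_in − V_code = 3.9053344 − (3.9053222656) = +12.1 µV.

+12.1 µV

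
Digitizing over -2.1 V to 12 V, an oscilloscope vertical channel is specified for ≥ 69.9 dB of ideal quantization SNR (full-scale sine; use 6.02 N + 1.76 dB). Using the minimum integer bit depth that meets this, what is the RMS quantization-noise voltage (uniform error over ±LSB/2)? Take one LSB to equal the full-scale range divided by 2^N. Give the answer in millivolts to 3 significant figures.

0.994 mV

The full-scale span is 12 − (-2.1) = 14.1 V.
Solving 6.02 N ≥ 69.9 − 1.76: N ≥ 11.319. Round up → N = 12.
LSB = 14.1 V / 2^12 = 3.4424 mV.
RMS noise = LSB/√12 = 0.994 mV.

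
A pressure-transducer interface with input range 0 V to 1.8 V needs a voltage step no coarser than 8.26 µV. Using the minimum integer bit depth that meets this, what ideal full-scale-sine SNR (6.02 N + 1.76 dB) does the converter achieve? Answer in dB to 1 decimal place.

110.1 dB

Range is 1.8 V.
Required number of levels: 1.8/8.26 µV = 217920; smallest N with 2^N ≥ that is 18.
SNR = 6.02 × 18 + 1.76 = 110.12 dB.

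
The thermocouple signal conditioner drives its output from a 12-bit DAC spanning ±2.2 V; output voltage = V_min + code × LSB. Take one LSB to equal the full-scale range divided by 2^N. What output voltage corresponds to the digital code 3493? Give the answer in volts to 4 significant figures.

1.552 V

The full-scale span is 2.2 − (-2.2) = 4.4 V. LSB = 4.4 V / 2^12.
Output = V_min + (3493/4096) × range = -2.2 + 0.852783 × 4.4 V
      = -2.2 + 3.75225 = 1.55225 V.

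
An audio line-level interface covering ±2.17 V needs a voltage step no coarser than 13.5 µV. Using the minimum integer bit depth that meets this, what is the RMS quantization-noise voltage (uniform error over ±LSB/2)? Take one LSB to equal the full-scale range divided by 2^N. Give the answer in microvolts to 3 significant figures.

Full-scale range = 2.17 V − (-2.17 V) = 4.34 V.
4.34 V / 13.5 µV = 321500. Since 2^18 = 262144 and 2^19 = 524288, N = 19.
Step size = 4.34/524288 V = 8.2779 µV.
σ_q = LSB/√12 = 8.2779 µV/3.4641 = 2.39 µV.

2.39 µV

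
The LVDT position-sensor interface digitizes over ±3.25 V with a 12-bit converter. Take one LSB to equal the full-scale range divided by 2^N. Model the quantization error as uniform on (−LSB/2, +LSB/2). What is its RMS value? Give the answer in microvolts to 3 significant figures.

Span: 3.25 V − (-3.25 V) = 6.5 V.
Step size = 6.5/4096 V = 1.5869 mV.
σ_q = LSB/√12 = 1.5869 mV/3.4641 = 458 µV.

458 µV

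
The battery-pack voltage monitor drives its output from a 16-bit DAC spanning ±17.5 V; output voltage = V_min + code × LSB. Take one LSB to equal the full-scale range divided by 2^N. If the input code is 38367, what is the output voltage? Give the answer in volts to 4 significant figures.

2.990 V

Span: 17.5 V − (-17.5 V) = 35 V. LSB = 35 V / 2^16.
Output = V_min + (38367/65536) × range = -17.5 + 0.585434 × 35 V
      = -17.5 V + 20.4902 V = 2.99019 V.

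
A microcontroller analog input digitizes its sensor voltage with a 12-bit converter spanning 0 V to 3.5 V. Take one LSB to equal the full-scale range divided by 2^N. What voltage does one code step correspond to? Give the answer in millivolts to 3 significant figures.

0.854 mV

V_FS = 3.5 V.
Number of codes = 2^12 = 4096.
LSB = 3.5 V ÷ 2^12 = 3.5/4096 V = 0.854 mV.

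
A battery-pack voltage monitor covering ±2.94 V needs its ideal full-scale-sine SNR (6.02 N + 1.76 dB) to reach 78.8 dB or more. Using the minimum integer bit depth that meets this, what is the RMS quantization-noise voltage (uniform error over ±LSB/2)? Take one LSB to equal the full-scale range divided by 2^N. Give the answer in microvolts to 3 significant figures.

Span: 2.94 V − (-2.94 V) = 5.88 V.
N ≥ (78.8 − 1.76)/6.02 = 12.797 → N_min = 13.
One LSB is 5.88 V / 8192 = 0.71777 mV.
V_rms = LSB/√12 = 207 µV.

207 µV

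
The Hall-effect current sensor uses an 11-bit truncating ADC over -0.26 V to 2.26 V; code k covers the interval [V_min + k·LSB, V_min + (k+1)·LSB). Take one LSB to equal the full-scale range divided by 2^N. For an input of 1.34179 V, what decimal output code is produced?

1301

The full-scale span is 2.26 − (-0.26) = 2.52 V. LSB = 2.52 V / 2^11 ≈ 1.230 mV.
(V_in − V_min) × 2^11/range = (1.34179 − (-0.26)) × 2048/2.52 = 1301.772.
Floor → code = 1301.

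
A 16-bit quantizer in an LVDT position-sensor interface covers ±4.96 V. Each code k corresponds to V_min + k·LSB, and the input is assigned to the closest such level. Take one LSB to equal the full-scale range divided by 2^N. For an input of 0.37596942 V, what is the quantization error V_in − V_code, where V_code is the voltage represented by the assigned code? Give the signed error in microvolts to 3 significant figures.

−26.7 µV

The full-scale span is 4.96 − (-4.96) = 9.92 V. LSB = 9.92 V / 2^16 ≈ 151.4 µV.
(V_in − V_min)/LSB = (0.37596942 − (-4.96)) × 65536/9.92 = 35251.8238 → nearest code k = 35252.
V_code = V_min + k × range/2^16 = -4.96 + 35252 × 9.92/65536 = 0.37599609375 V.
Error = V_in − V_code = 0.37596942 − (0.37599609375) = −26.7 µV.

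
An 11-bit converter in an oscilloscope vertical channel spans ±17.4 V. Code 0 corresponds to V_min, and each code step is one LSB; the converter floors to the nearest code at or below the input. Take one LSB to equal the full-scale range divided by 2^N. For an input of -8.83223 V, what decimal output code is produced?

504

Range = 17.4 − (-17.4) = 34.8 V. LSB = 34.8 V / 2^11 ≈ 16.99 mV.
V_in − V_min = -8.83223 − (-17.4) = 8.56777 V.
Divide by LSB: 8.56777 × 2048/34.8 = 504.2182.
Truncating gives code 504.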